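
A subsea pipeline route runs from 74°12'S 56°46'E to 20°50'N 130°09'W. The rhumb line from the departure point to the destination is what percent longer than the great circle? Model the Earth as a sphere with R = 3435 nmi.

Great circle: σ = 2.2079 rad → d_gc = Rσ = 7584.0 nmi
Rhumb: Δφ = +1.6586, Δλ = +3.0209, Δψ = +2.3469, q = Δφ/Δψ = 0.7067 → d_rh = R√(Δφ²+q²Δλ²) = 9286.7 nmi
Excess = (9286.7 − 7584.0) / 7584.0 = 1702.7 / 7584.0 = 22.451% ≈ 22.5%

22.5%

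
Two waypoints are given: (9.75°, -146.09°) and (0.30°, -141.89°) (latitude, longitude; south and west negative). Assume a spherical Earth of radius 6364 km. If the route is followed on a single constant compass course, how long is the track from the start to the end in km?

1148 km

Rhumb course C = atan2(Δλ, Δψ) with Δψ = ln[tan(π/4+φ₂/2)/tan(π/4+φ₁/2)] = -0.1658, Δλ = +0.0733 → C = 156.14°
d = R·|Δφ| / |cos C| = 6364·0.16493 / 0.91456 = 1148 km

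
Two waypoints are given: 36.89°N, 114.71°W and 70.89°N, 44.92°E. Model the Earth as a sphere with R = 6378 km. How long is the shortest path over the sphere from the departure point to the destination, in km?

7929 km

Haversine: a = sin²(Δφ/2)+cos φ₁ cos φ₂ sin²(Δλ/2) = 0.33913;  σ = 2·atan2(√a,√(1−a))
σ = 71.232° → d = Rσ = 6378·1.24323 = 7929 km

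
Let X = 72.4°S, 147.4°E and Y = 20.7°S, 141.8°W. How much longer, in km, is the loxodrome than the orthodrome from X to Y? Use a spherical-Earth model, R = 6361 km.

280 km

Great circle: cos σ = sin φ₁ sin φ₂ + cos φ₁ cos φ₂ cos Δλ,  σ = 1.1264 rad → d_gc = 7164.777 km
Rhumb line: Δψ = +1.4962, q = Δφ/Δψ = 0.6031, d_rh = R√(Δφ²+q²Δλ²) = 7444.281 km
Excess = 7444.281 − 7164.777 = 279.504 ≈ 280 km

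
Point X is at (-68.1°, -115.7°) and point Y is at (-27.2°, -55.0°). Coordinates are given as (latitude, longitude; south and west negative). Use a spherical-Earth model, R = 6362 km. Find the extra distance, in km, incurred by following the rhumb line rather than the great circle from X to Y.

Great circle: cos σ = sin φ₁ sin φ₂ + cos φ₁ cos φ₂ cos Δλ,  σ = 0.9441 rad → d_gc = 6006.5 km
Rhumb line: Δψ = +1.1490, q = Δφ/Δψ = 0.6213, d_rh = R√(Δφ²+q²Δλ²) = 6177.3 km
Excess = 6177.3 − 6006.5 = 170.8 ≈ 171 km

171 km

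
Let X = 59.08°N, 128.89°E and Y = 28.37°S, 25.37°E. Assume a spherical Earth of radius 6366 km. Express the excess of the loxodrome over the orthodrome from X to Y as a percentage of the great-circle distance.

2.4%

Great circle: σ = 2.1099 rad → d_gc = Rσ = 13431.4 km
Rhumb: Δφ = -1.5263, Δλ = -1.8068, Δψ = -1.8020, q = Δφ/Δψ = 0.8470 → d_rh = R√(Δφ²+q²Δλ²) = 13759.2 km
Excess = (13759.2 − 13431.4) / 13431.4 = 327.8 / 13431.4 = 2.44% ≈ 2.4%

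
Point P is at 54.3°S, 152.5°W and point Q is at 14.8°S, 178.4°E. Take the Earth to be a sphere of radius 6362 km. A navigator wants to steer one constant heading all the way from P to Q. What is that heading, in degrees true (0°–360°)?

329.8°

Δψ = ln[tan(π/4+φ₂/2)/tan(π/4+φ₁/2)] = +0.8719
Δλ = -0.5079 rad (taken the short way round)
course = atan2(Δλ, Δψ) = 329.78°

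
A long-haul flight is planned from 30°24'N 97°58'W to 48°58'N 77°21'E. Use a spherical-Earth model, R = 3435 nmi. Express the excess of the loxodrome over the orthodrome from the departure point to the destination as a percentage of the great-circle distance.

Great circle: σ = 1.7545 rad → d_gc = Rσ = 6026.6 nmi
Rhumb: Δφ = +0.3240, Δλ = +3.0599, Δψ = +0.4255, q = Δφ/Δψ = 0.7615 → d_rh = R√(Δφ²+q²Δλ²) = 8080.9 nmi
Excess = (8080.9 − 6026.6) / 6026.6 = 2054.3 / 6026.6 = 34.09% ≈ 34.1%

34.1%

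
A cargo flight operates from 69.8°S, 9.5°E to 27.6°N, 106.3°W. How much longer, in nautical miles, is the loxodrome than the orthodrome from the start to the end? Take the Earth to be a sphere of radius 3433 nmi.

415 nmi

Great circle: cos σ = sin φ₁ sin φ₂ + cos φ₁ cos φ₂ cos Δλ,  σ = 2.1748 rad → d_gc = 7466.3 nmi
Rhumb line: Δψ = +2.2268, q = Δφ/Δψ = 0.7634, d_rh = R√(Δφ²+q²Δλ²) = 7881.3 nmi
Excess = 7881.3 − 7466.3 = 415.0 ≈ 415 nmi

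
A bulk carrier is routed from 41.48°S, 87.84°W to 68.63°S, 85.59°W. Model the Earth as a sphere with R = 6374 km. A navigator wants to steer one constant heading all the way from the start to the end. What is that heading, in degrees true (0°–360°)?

177.4°

Δψ = ln[tan(π/4+φ₂/2)/tan(π/4+φ₁/2)] = -0.8707
Δλ = +0.0393 rad (taken the short way round)
course = atan2(Δλ, Δψ) = 177.42°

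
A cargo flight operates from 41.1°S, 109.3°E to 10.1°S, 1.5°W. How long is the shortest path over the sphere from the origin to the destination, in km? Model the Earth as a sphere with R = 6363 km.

10941 km

Haversine: a = sin²(Δφ/2)+cos φ₁ cos φ₂ sin²(Δλ/2) = 0.57408;  σ = 2·atan2(√a,√(1−a))
σ = 98.521° → d = Rσ = 6363·1.71951 = 10941 km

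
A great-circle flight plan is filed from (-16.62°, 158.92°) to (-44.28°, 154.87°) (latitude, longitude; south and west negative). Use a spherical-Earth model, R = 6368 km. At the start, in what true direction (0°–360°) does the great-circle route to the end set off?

θ = atan2( sin Δλ·cos φ₂ ,  cos φ₁ sin φ₂ − sin φ₁ cos φ₂ cos Δλ )
  = atan2(-0.0506, -0.4647) = 186.21°

186.2°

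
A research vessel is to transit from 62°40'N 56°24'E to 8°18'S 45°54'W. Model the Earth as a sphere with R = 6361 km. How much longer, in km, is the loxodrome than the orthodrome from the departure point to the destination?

Great circle: cos σ = sin φ₁ sin φ₂ + cos φ₁ cos φ₂ cos Δλ,  σ = 1.7978 rad → d_gc = 11435.62 km
Rhumb line: Δψ = -1.5594, q = Δφ/Δψ = 0.7943, d_rh = R√(Δφ²+q²Δλ²) = 11977.08 km
Excess = 11977.08 − 11435.62 = 541.46 ≈ 541 km

541 km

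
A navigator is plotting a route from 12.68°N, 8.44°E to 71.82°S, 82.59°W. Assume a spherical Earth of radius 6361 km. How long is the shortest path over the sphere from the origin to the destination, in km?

11364 km

Haversine: a = sin²(Δφ/2)+cos φ₁ cos φ₂ sin²(Δλ/2) = 0.60701;  σ = 2·atan2(√a,√(1−a))
σ = 102.358° → d = Rσ = 6361·1.78648 = 11364 km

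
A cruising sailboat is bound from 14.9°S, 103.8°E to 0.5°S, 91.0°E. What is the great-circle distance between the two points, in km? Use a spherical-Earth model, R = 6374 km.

2132 km

cos σ = sin φ₁ sin φ₂ + cos φ₁ cos φ₂ cos Δλ
      = sin(-14.90°)sin(-0.50°) + cos(-14.90°)cos(-0.50°)cos(-12.80°) = 0.9446
σ = 19.166° → d = Rσ = 6374·0.33452 = 2132 km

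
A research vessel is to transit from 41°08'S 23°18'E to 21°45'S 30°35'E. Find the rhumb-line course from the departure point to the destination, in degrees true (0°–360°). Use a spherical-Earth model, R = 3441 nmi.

Meridional parts: M(φ₁)=-0.7889, M(φ₂)=-0.3891 → ΔM = +0.3999;  Δλ = +0.1271 rad
tan C = Δλ / ΔM = +0.3179 → C = 17.63°

17.6°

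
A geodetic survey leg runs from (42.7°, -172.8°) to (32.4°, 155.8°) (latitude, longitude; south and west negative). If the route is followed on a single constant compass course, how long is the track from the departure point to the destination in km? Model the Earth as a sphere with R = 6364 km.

Rhumb course C = atan2(Δλ, Δψ) with Δψ = ln[tan(π/4+φ₂/2)/tan(π/4+φ₁/2)] = -0.2274, Δλ = -0.5480 → C = 247.46°
d = R·|Δφ| / |cos C| = 6364·0.17977 / 0.38328 = 2985 km

2985 km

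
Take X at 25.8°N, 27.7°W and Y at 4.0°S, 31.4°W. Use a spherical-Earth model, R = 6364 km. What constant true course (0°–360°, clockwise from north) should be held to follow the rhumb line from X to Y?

Meridional parts: M(φ₁)=+0.4663, M(φ₂)=-0.0699 → ΔM = -0.5362;  Δλ = -0.0646 rad
tan C = Δλ / ΔM = +0.1204 → C = 186.87°

186.9°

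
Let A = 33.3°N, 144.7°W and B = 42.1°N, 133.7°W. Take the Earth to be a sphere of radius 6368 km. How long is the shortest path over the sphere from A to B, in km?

1373 km

cos σ = sin φ₁ sin φ₂ + cos φ₁ cos φ₂ cos Δλ
      = sin(33.30°)sin(42.10°) + cos(33.30°)cos(42.10°)cos(11.00°) = 0.9768
σ = 12.357° → d = Rσ = 6368·0.21566 = 1373 km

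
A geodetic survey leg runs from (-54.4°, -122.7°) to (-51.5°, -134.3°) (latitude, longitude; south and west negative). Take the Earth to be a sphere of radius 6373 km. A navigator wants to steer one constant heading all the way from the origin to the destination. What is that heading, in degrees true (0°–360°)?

292.5°

Meridional parts: M(φ₁)=-1.1361, M(φ₂)=-1.0521 → ΔM = +0.0840;  Δλ = -0.2025 rad
tan C = Δλ / ΔM = -2.4089 → C = 292.54°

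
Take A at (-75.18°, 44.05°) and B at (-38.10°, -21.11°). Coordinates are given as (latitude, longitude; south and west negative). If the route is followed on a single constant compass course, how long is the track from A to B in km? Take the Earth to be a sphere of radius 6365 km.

Δψ = ln[tan(π/4+φ₂/2)/tan(π/4+φ₁/2)] = +1.3196;  Δφ = +0.6472 rad,  Δλ = -1.1373 rad
q = Δφ/Δψ = 0.4904
d = R·√(Δφ² + q²Δλ²) = 6365·0.85434 = 5438 km

5438 km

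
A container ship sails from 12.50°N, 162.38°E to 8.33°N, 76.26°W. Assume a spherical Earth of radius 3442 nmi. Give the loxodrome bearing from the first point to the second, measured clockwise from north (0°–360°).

92.0°

Δψ = ln[tan(π/4+φ₂/2)/tan(π/4+φ₁/2)] = -0.0740
Δλ = +2.1181 rad (taken the short way round)
course = atan2(Δλ, Δψ) = 92.00°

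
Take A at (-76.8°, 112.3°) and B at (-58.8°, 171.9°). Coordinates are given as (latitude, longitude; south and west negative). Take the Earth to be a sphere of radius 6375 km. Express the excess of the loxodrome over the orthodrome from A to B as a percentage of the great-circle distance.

Great circle: σ = 0.4677 rad → d_gc = Rσ = 2981.4 km
Rhumb: Δφ = +0.3142, Δλ = +1.0402, Δψ = +0.8809, q = Δφ/Δψ = 0.3566 → d_rh = R√(Δφ²+q²Δλ²) = 3099.0 km
Excess = (3099.0 − 2981.4) / 2981.4 = 117.6 / 2981.4 = 3.94% ≈ 3.9%

3.9%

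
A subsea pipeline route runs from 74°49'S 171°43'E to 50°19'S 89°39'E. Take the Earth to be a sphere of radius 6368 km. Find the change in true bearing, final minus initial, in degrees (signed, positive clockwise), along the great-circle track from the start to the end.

At departure: θ₁ = atan2(sin Δλ cos φ₂, cos φ₁ sin φ₂ − sin φ₁ cos φ₂ cos Δλ) = 259.56°
At arrival: θ₂ = atan2(sin Δλ cos φ₁, −cos φ₂ sin φ₁ + sin φ₂ cos φ₁ cos Δλ) = 336.21°
Δθ = θ₂ − θ₁ = +76.6°

+76.6°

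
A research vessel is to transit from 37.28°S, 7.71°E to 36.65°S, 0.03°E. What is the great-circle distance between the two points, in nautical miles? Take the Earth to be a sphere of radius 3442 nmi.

Haversine: a = sin²(Δφ/2)+cos φ₁ cos φ₂ sin²(Δλ/2) = 0.00289;  σ = 2·atan2(√a,√(1−a))
σ = 6.167° → d = Rσ = 3442·0.10763 = 370 nmi

370 nmi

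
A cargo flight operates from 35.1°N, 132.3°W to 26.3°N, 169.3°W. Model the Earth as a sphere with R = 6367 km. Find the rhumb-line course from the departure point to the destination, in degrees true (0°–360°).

254.5°

Δψ = ln[tan(π/4+φ₂/2)/tan(π/4+φ₁/2)] = -0.1789
Δλ = -0.6458 rad (taken the short way round)
course = atan2(Δλ, Δψ) = 254.51°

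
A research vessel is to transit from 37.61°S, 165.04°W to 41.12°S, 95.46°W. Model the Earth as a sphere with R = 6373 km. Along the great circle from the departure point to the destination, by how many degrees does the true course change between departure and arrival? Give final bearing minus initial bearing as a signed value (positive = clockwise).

At departure: θ₁ = atan2(sin Δλ cos φ₂, cos φ₁ sin φ₂ − sin φ₁ cos φ₂ cos Δλ) = 117.05°
At arrival: θ₂ = atan2(sin Δλ cos φ₁, −cos φ₂ sin φ₁ + sin φ₂ cos φ₁ cos Δλ) = 69.47°
Δθ = θ₂ − θ₁ = -47.6°

-47.6°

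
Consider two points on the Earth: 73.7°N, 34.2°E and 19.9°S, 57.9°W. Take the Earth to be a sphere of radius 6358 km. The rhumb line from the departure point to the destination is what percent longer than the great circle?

4.2%

Great circle: σ = 1.9139 rad → d_gc = Rσ = 12168.3 km
Rhumb: Δφ = -1.6336, Δλ = -1.6074, Δψ = -2.2980, q = Δφ/Δψ = 0.7109 → d_rh = R√(Δφ²+q²Δλ²) = 12675.6 km
Excess = (12675.6 − 12168.3) / 12168.3 = 507.3 / 12168.3 = 4.17% ≈ 4.2%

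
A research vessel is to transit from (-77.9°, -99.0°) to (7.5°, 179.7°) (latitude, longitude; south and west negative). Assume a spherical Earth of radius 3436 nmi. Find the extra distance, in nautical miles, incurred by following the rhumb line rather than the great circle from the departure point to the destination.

Great circle: cos σ = sin φ₁ sin φ₂ + cos φ₁ cos φ₂ cos Δλ,  σ = 1.6671 rad → d_gc = 5728.3 nmi
Rhumb line: Δψ = +2.3757, q = Δφ/Δψ = 0.6274, d_rh = R√(Δφ²+q²Δλ²) = 5965.4 nmi
Excess = 5965.4 − 5728.3 = 237.1 ≈ 237 nmi

237 nmi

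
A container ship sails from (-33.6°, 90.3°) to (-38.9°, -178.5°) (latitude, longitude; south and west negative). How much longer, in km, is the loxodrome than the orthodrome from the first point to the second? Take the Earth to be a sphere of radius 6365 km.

355 km

Great circle: cos σ = sin φ₁ sin φ₂ + cos φ₁ cos φ₂ cos Δλ,  σ = 1.2303 rad → d_gc = 7831.0 km
Rhumb line: Δψ = -0.1148, q = Δφ/Δψ = 0.8058, d_rh = R√(Δφ²+q²Δλ²) = 8185.6 km
Excess = 8185.6 − 7831.0 = 354.6 ≈ 355 km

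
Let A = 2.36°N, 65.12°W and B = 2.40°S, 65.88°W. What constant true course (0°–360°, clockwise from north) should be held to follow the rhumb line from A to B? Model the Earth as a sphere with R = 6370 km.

189.1°

Meridional parts: M(φ₁)=+0.0412, M(φ₂)=-0.0419 → ΔM = -0.0831;  Δλ = -0.0133 rad
tan C = Δλ / ΔM = +0.1596 → C = 189.07°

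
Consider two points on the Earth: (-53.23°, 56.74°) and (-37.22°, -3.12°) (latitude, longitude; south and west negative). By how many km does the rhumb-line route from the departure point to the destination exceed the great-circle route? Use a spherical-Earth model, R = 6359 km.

120 km

Great circle: cos σ = sin φ₁ sin φ₂ + cos φ₁ cos φ₂ cos Δλ,  σ = 0.7614 rad → d_gc = 4841.6 km
Rhumb line: Δψ = +0.4007, q = Δφ/Δψ = 0.6973, d_rh = R√(Δφ²+q²Δλ²) = 4961.8 km
Excess = 4961.8 − 4841.6 = 120.2 ≈ 120 km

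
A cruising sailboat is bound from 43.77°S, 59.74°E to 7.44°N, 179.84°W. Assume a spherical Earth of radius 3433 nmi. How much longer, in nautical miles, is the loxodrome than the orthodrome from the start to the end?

248 nmi

Great circle: cos σ = sin φ₁ sin φ₂ + cos φ₁ cos φ₂ cos Δλ,  σ = 2.0400 rad → d_gc = 7003.2 nmi
Rhumb line: Δψ = +0.9816, q = Δφ/Δψ = 0.9106, d_rh = R√(Δφ²+q²Δλ²) = 7251.2 nmi
Excess = 7251.2 − 7003.2 = 248.0 ≈ 248 nmi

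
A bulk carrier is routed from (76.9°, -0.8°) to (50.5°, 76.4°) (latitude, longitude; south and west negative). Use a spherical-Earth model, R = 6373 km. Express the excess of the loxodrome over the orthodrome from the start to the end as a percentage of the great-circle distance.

Great circle: σ = 0.6705 rad → d_gc = Rσ = 4273.4 km
Rhumb: Δφ = -0.4608, Δλ = +1.3474, Δψ = -1.1401, q = Δφ/Δψ = 0.4042 → d_rh = R√(Δφ²+q²Δλ²) = 4546.1 km
Excess = (4546.1 − 4273.4) / 4273.4 = 272.7 / 4273.4 = 6.38% ≈ 6.4%

6.4%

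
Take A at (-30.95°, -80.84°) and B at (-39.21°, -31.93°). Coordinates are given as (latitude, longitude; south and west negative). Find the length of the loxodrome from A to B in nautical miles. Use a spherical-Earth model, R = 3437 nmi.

Δψ = ln[tan(π/4+φ₂/2)/tan(π/4+φ₁/2)] = -0.1765;  Δφ = -0.1442 rad,  Δλ = +0.8536 rad
q = Δφ/Δψ = 0.8169
d = R·√(Δφ² + q²Δλ²) = 3437·0.71212 = 2448 nmi

2448 nmi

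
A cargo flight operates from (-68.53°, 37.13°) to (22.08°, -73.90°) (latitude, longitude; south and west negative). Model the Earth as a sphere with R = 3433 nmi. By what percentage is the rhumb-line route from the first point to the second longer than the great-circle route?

5.3%

Great circle: σ = 2.0618 rad → d_gc = Rσ = 7078.2 nmi
Rhumb: Δφ = +1.5814, Δλ = -1.9378, Δψ = +2.0582, q = Δφ/Δψ = 0.7684 → d_rh = R√(Δφ²+q²Δλ²) = 7456.8 nmi
Excess = (7456.8 − 7078.2) / 7078.2 = 378.6 / 7078.2 = 5.349% ≈ 5.3%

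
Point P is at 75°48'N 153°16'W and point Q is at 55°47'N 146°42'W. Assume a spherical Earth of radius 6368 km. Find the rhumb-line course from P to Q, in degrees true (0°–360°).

Meridional parts: M(φ₁)=+2.0830, M(φ₂)=+1.1783 → ΔM = -0.9047;  Δλ = +0.1146 rad
tan C = Δλ / ΔM = -0.1267 → C = 172.78°

172.8°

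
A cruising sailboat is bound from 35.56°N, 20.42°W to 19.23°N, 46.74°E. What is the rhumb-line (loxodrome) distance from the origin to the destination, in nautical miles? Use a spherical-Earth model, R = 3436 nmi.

Δψ = ln[tan(π/4+φ₂/2)/tan(π/4+φ₁/2)] = -0.3227;  Δφ = -0.2850 rad,  Δλ = +1.1722 rad
q = Δφ/Δψ = 0.8832
d = R·√(Δφ² + q²Δλ²) = 3436·1.07379 = 3690 nmi

3690 nmi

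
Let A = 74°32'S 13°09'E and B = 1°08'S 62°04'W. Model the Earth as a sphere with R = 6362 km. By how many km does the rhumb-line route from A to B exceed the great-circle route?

Great circle: cos σ = sin φ₁ sin φ₂ + cos φ₁ cos φ₂ cos Δλ,  σ = 1.4836 rad → d_gc = 9438.6 km
Rhumb line: Δψ = +1.9768, q = Δφ/Δψ = 0.6481, d_rh = R√(Δφ²+q²Δλ²) = 9783.7 km
Excess = 9783.7 − 9438.6 = 345.1 ≈ 345 km

345 km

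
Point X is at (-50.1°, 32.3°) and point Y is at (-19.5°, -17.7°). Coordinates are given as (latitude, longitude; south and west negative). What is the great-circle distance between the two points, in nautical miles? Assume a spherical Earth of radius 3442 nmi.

2995 nmi

Haversine: a = sin²(Δφ/2)+cos φ₁ cos φ₂ sin²(Δλ/2) = 0.17762;  σ = 2·atan2(√a,√(1−a))
σ = 49.853° → d = Rσ = 3442·0.87010 = 2995 nmi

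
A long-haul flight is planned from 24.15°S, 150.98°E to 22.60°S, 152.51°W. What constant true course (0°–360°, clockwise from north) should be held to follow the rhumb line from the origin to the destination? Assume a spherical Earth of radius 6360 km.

88.3°

Δψ = ln[tan(π/4+φ₂/2)/tan(π/4+φ₁/2)] = +0.0295
Δλ = +0.9863 rad (taken the short way round)
course = atan2(Δλ, Δψ) = 88.29°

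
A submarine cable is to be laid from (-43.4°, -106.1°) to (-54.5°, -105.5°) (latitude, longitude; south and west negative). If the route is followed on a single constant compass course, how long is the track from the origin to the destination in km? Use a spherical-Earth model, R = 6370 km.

1235 km

Rhumb course C = atan2(Δλ, Δψ) with Δψ = ln[tan(π/4+φ₂/2)/tan(π/4+φ₁/2)] = -0.2967, Δλ = +0.0105 → C = 177.98°
d = R·|Δφ| / |cos C| = 6370·0.19373 / 0.99938 = 1235 km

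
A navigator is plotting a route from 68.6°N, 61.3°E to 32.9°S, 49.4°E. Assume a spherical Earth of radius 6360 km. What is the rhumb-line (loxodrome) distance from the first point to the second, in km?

11314 km

Δψ = ln[tan(π/4+φ₂/2)/tan(π/4+φ₁/2)] = -2.2749;  Δφ = -1.7715 rad,  Δλ = -0.2077 rad
q = Δφ/Δψ = 0.7787
d = R·√(Δφ² + q²Δλ²) = 6360·1.77888 = 11314 km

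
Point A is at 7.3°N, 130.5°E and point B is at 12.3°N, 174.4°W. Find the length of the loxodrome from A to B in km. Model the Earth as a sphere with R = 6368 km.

Rhumb course C = atan2(Δλ, Δψ) with Δψ = ln[tan(π/4+φ₂/2)/tan(π/4+φ₁/2)] = +0.0886, Δλ = +0.9617 → C = 84.74°
d = R·|Δφ| / |cos C| = 6368·0.08727 / 0.09173 = 6058 km

6058 km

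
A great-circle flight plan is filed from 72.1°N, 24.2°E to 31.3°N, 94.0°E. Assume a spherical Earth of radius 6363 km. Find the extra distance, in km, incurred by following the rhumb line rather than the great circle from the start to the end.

Great circle: cos σ = sin φ₁ sin φ₂ + cos φ₁ cos φ₂ cos Δλ,  σ = 0.9458 rad → d_gc = 6018.4 km
Rhumb line: Δψ = -1.2727, q = Δφ/Δψ = 0.5595, d_rh = R√(Δφ²+q²Δλ²) = 6272.3 km
Excess = 6272.3 − 6018.4 = 253.9 ≈ 254 km

254 km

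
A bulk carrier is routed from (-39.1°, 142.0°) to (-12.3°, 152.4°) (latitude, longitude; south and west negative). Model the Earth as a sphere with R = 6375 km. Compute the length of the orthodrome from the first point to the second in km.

3153 km

Haversine: a = sin²(Δφ/2)+cos φ₁ cos φ₂ sin²(Δλ/2) = 0.05994;  σ = 2·atan2(√a,√(1−a))
σ = 28.342° → d = Rσ = 6375·0.49466 = 3153 km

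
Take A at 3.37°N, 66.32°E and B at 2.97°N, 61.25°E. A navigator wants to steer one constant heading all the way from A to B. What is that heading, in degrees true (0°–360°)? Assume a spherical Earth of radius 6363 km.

265.5°

Δψ = ln[tan(π/4+φ₂/2)/tan(π/4+φ₁/2)] = -0.0070
Δλ = -0.0885 rad (taken the short way round)
course = atan2(Δλ, Δψ) = 265.48°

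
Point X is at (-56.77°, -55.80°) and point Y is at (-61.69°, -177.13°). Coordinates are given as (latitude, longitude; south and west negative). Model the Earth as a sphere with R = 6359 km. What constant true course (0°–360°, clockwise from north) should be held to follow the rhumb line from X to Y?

265.5°

Δψ = ln[tan(π/4+φ₂/2)/tan(π/4+φ₁/2)] = -0.1682
Δλ = -2.1176 rad (taken the short way round)
course = atan2(Δλ, Δψ) = 265.46°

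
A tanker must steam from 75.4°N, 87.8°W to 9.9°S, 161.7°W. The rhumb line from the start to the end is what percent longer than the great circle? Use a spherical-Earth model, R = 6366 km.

Great circle: σ = 1.6685 rad → d_gc = Rσ = 10621.5 km
Rhumb: Δφ = -1.4888, Δλ = -1.2898, Δψ = -2.2286, q = Δφ/Δψ = 0.6680 → d_rh = R√(Δφ²+q²Δλ²) = 10950.3 km
Excess = (10950.3 − 10621.5) / 10621.5 = 328.8 / 10621.5 = 3.10% ≈ 3.1%

3.1%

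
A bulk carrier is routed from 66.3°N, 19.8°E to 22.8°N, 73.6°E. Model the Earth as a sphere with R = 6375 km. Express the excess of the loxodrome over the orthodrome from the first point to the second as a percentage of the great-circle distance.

Great circle: σ = 0.9598 rad → d_gc = Rσ = 6118.8 km
Rhumb: Δφ = -0.7592, Δλ = +0.9390, Δψ = -1.1526, q = Δφ/Δψ = 0.6587 → d_rh = R√(Δφ²+q²Δλ²) = 6242.8 km
Excess = (6242.8 − 6118.8) / 6118.8 = 124.0 / 6118.8 = 2.03% ≈ 2.0%

2.0%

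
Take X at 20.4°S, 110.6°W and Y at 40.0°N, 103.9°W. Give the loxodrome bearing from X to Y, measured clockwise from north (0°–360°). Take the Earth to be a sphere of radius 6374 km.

Meridional parts: M(φ₁)=-0.3638, M(φ₂)=+0.7629 → ΔM = +1.1267;  Δλ = +0.1169 rad
tan C = Δλ / ΔM = +0.1038 → C = 5.93°

5.9°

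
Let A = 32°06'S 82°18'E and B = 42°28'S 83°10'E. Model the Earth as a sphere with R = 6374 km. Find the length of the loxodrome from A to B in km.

1156 km

Rhumb course C = atan2(Δλ, Δψ) with Δψ = ln[tan(π/4+φ₂/2)/tan(π/4+φ₁/2)] = -0.2281, Δλ = +0.0151 → C = 176.21°
d = R·|Δφ| / |cos C| = 6374·0.18093 / 0.99781 = 1156 km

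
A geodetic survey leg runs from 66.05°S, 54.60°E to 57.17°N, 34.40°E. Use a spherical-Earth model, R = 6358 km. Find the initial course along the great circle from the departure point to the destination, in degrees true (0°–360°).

346.9°

θ = atan2( sin Δλ·cos φ₂ ,  cos φ₁ sin φ₂ − sin φ₁ cos φ₂ cos Δλ )
  = atan2(-0.1872, +0.8061) = 346.93°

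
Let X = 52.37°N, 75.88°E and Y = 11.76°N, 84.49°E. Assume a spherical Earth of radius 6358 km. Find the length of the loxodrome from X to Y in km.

4573 km

Rhumb course C = atan2(Δλ, Δψ) with Δψ = ln[tan(π/4+φ₂/2)/tan(π/4+φ₁/2)] = -0.8700, Δλ = +0.1503 → C = 170.20°
d = R·|Δφ| / |cos C| = 6358·0.70878 / 0.98541 = 4573 km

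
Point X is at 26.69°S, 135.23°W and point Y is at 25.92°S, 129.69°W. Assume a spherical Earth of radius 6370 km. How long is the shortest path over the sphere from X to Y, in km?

559 km

cos σ = sin φ₁ sin φ₂ + cos φ₁ cos φ₂ cos Δλ
      = sin(-26.69°)sin(-25.92°) + cos(-26.69°)cos(-25.92°)cos(5.54°) = 0.9962
σ = 5.025° → d = Rσ = 6370·0.08771 = 559 km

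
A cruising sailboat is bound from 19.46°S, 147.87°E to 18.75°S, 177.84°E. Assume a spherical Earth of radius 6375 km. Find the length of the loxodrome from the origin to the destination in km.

3152 km

Δψ = ln[tan(π/4+φ₂/2)/tan(π/4+φ₁/2)] = +0.0131;  Δφ = +0.0124 rad,  Δλ = +0.5231 rad
q = Δφ/Δψ = 0.9449
d = R·√(Δφ² + q²Δλ²) = 6375·0.49442 = 3152 km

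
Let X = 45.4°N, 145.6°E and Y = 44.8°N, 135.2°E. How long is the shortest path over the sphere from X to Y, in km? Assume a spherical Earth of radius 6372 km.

cos σ = sin φ₁ sin φ₂ + cos φ₁ cos φ₂ cos Δλ
      = sin(45.40°)sin(44.80°) + cos(45.40°)cos(44.80°)cos(-10.40°) = 0.9918
σ = 7.360° → d = Rσ = 6372·0.12846 = 819 km

819 km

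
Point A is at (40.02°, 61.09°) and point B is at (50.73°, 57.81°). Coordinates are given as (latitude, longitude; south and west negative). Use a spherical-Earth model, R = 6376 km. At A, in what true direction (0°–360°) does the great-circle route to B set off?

349.0°

N = sin Δλ·cos φ₂ = -0.0362;  D = cos φ₁ sin φ₂ − sin φ₁ cos φ₂ cos Δλ = +0.1865
initial course = atan2(N, D) = 349.01°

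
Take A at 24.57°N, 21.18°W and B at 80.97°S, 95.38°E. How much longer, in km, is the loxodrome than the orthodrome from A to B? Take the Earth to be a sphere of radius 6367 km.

Great circle: cos σ = sin φ₁ sin φ₂ + cos φ₁ cos φ₂ cos Δλ,  σ = 2.0652 rad → d_gc = 13148.90 km
Rhumb line: Δψ = -2.9814, q = Δφ/Δψ = 0.6178, d_rh = R√(Δφ²+q²Δλ²) = 14198.39 km
Excess = 14198.39 − 13148.90 = 1049.49 ≈ 1049 km

1049 km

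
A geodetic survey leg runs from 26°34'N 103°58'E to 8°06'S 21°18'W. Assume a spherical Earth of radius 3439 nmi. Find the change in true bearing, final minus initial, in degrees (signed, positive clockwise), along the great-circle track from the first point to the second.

-36.0°

At departure: θ₁ = atan2(sin Δλ cos φ₂, cos φ₁ sin φ₂ − sin φ₁ cos φ₂ cos Δλ) = 279.11°
At arrival: θ₂ = atan2(sin Δλ cos φ₁, −cos φ₂ sin φ₁ + sin φ₂ cos φ₁ cos Δλ) = 243.13°
Δθ = θ₂ − θ₁ = -36.0°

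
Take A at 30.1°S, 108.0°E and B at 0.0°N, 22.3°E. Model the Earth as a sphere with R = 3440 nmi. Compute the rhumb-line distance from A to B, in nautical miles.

5225 nmi

Δψ = ln[tan(π/4+φ₂/2)/tan(π/4+φ₁/2)] = +0.5513;  Δφ = +0.5253 rad,  Δλ = -1.4957 rad
q = Δφ/Δψ = 0.9529
d = R·√(Δφ² + q²Δλ²) = 3440·1.51900 = 5225 nmi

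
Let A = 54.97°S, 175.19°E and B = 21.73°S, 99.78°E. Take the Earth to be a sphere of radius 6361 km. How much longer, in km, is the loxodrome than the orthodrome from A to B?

Great circle: cos σ = sin φ₁ sin φ₂ + cos φ₁ cos φ₂ cos Δλ,  σ = 1.1180 rad → d_gc = 7111.6 km
Rhumb line: Δψ = +0.7646, q = Δφ/Δψ = 0.7587, d_rh = R√(Δφ²+q²Δλ²) = 7346.3 km
Excess = 7346.3 − 7111.6 = 234.7 ≈ 235 km

235 km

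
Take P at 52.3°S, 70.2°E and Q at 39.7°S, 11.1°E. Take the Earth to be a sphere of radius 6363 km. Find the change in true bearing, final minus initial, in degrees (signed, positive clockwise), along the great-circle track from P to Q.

+44.6°

Initial bearing θ₁ = atan2(sin Δλ cos φ₂, cos φ₁ sin φ₂ − sin φ₁ cos φ₂ cos Δλ) = 263.26°
Final bearing θ₂ = (initial bearing from the destination back to the start) + 180° = 307.88°
Δθ = θ₂ − θ₁ = +44.6°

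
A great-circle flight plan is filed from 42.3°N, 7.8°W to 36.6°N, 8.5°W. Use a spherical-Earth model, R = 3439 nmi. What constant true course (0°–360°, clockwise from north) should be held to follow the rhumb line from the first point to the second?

185.4°

Δψ = ln[tan(π/4+φ₂/2)/tan(π/4+φ₁/2)] = -0.1290
Δλ = -0.0122 rad (taken the short way round)
course = atan2(Δλ, Δψ) = 185.41°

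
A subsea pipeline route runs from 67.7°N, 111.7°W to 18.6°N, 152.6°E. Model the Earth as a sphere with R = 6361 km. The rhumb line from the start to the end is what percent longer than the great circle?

Great circle: σ = 1.3084 rad → d_gc = Rσ = 8322.8 km
Rhumb: Δφ = -0.8570, Δλ = -1.6703, Δψ = -1.2936, q = Δφ/Δψ = 0.6625 → d_rh = R√(Δφ²+q²Δλ²) = 8902.6 km
Excess = (8902.6 − 8322.8) / 8322.8 = 579.8 / 8322.8 = 6.97% ≈ 7.0%

7.0%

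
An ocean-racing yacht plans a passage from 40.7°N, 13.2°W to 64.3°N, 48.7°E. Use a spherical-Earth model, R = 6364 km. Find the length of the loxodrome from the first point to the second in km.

4826 km

Rhumb course C = atan2(Δλ, Δψ) with Δψ = ln[tan(π/4+φ₂/2)/tan(π/4+φ₁/2)] = +0.6990, Δλ = +1.0804 → C = 57.10°
d = R·|Δφ| / |cos C| = 6364·0.41190 / 0.54321 = 4826 km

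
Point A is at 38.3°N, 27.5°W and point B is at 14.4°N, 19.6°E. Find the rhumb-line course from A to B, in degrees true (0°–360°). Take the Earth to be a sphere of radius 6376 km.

Δψ = ln[tan(π/4+φ₂/2)/tan(π/4+φ₁/2)] = -0.4706
Δλ = +0.8221 rad (taken the short way round)
course = atan2(Δλ, Δψ) = 119.79°

119.8°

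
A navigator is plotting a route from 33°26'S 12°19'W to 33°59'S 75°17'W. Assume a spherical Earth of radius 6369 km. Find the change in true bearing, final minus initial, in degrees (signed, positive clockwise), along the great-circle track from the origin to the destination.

+37.5°

At departure: θ₁ = atan2(sin Δλ cos φ₂, cos φ₁ sin φ₂ − sin φ₁ cos φ₂ cos Δλ) = 250.69°
At arrival: θ₂ = atan2(sin Δλ cos φ₁, −cos φ₂ sin φ₁ + sin φ₂ cos φ₁ cos Δλ) = 288.23°
Δθ = θ₂ − θ₁ = +37.5°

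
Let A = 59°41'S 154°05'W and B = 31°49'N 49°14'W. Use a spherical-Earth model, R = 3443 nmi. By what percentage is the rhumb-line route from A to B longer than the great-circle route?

2.3%

Great circle: σ = 2.1713 rad → d_gc = Rσ = 7475.7 nmi
Rhumb: Δφ = +1.5970, Δλ = +1.8300, Δψ = +1.8922, q = Δφ/Δψ = 0.8440 → d_rh = R√(Δφ²+q²Δλ²) = 7649.1 nmi
Excess = (7649.1 − 7475.7) / 7475.7 = 173.4 / 7475.7 = 2.32% ≈ 2.3%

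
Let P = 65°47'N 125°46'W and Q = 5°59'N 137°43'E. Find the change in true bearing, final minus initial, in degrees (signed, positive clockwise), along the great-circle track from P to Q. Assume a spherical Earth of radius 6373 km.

Initial bearing θ₁ = atan2(sin Δλ cos φ₂, cos φ₁ sin φ₂ − sin φ₁ cos φ₂ cos Δλ) = 278.39°
Final bearing θ₂ = (initial bearing from the destination back to the start) + 180° = 204.08°
Δθ = θ₂ − θ₁ = -74.3°

-74.3°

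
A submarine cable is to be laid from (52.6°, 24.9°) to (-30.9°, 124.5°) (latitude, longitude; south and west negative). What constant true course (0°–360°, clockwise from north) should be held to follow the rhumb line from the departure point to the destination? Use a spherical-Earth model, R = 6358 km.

Meridional parts: M(φ₁)=+1.0833, M(φ₂)=-0.5675 → ΔM = -1.6508;  Δλ = +1.7383 rad
tan C = Δλ / ΔM = -1.0530 → C = 133.52°

133.5°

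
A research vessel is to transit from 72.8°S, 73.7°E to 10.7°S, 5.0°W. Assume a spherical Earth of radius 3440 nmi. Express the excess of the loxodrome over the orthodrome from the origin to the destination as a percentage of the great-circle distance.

4.4%

Great circle: σ = 1.3343 rad → d_gc = Rσ = 4590.0 nmi
Rhumb: Δφ = +1.0838, Δλ = -1.3736, Δψ = +1.7011, q = Δφ/Δψ = 0.6372 → d_rh = R√(Δφ²+q²Δλ²) = 4792.2 nmi
Excess = (4792.2 − 4590.0) / 4590.0 = 202.2 / 4590.0 = 4.41% ≈ 4.4%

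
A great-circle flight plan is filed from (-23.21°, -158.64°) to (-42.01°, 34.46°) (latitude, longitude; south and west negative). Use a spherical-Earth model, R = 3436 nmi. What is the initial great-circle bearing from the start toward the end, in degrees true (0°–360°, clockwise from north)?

N = sin Δλ·cos φ₂ = -0.1684;  D = cos φ₁ sin φ₂ − sin φ₁ cos φ₂ cos Δλ = -0.9003
initial course = atan2(N, D) = 190.60°

190.6°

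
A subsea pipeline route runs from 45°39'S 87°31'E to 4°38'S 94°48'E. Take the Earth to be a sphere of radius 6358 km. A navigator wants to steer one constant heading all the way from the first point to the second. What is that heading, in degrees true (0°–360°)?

8.8°

Δψ = ln[tan(π/4+φ₂/2)/tan(π/4+φ₁/2)] = +0.8166
Δλ = +0.1271 rad (taken the short way round)
course = atan2(Δλ, Δψ) = 8.85°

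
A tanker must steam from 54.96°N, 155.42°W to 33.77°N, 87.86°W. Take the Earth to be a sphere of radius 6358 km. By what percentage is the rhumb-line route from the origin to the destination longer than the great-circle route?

Great circle: σ = 0.8798 rad → d_gc = Rσ = 5593.85 km
Rhumb: Δφ = -0.3698, Δλ = +1.1791, Δψ = -0.5262, q = Δφ/Δψ = 0.7028 → d_rh = R√(Δφ²+q²Δλ²) = 5770.11 km
Excess = (5770.11 − 5593.85) / 5593.85 = 176.26 / 5593.85 = 3.151% ≈ 3.2%

3.2%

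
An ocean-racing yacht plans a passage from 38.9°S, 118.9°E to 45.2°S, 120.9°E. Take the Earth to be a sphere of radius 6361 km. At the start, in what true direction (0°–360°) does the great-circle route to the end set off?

N = sin Δλ·cos φ₂ = +0.0246;  D = cos φ₁ sin φ₂ − sin φ₁ cos φ₂ cos Δλ = -0.1100
initial course = atan2(N, D) = 167.40°

167.4°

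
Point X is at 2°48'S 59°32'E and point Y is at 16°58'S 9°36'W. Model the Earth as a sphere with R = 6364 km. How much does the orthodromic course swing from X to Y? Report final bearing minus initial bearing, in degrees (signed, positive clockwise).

Initial bearing θ₁ = atan2(sin Δλ cos φ₂, cos φ₁ sin φ₂ − sin φ₁ cos φ₂ cos Δλ) = 252.91°
Final bearing θ₂ = (initial bearing from the destination back to the start) + 180° = 266.50°
Δθ = θ₂ − θ₁ = +13.6°

+13.6°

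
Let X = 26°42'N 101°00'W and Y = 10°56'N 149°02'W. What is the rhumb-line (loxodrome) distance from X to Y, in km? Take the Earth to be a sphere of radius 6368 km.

Rhumb course C = atan2(Δλ, Δψ) with Δψ = ln[tan(π/4+φ₂/2)/tan(π/4+φ₁/2)] = -0.2919, Δλ = -0.8383 → C = 250.81°
d = R·|Δφ| / |cos C| = 6368·0.27518 / 0.32878 = 5330 km

5330 km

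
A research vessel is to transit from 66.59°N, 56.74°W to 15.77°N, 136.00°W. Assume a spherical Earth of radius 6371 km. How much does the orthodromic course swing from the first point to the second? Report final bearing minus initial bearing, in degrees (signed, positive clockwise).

Initial bearing θ₁ = atan2(sin Δλ cos φ₂, cos φ₁ sin φ₂ − sin φ₁ cos φ₂ cos Δλ) = 266.57°
Final bearing θ₂ = (initial bearing from the destination back to the start) + 180° = 204.34°
Δθ = θ₂ − θ₁ = -62.2°

-62.2°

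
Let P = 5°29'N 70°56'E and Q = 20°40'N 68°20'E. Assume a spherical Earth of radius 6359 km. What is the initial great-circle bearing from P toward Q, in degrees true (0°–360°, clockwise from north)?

350.8°

θ = atan2( sin Δλ·cos φ₂ ,  cos φ₁ sin φ₂ − sin φ₁ cos φ₂ cos Δλ )
  = atan2(-0.0424, +0.2620) = 350.80°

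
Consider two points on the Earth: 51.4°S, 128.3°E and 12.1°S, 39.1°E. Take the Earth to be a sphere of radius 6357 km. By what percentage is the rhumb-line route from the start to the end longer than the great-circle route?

3.7%

Great circle: σ = 1.3976 rad → d_gc = Rσ = 8884.5 km
Rhumb: Δφ = +0.6859, Δλ = -1.5568, Δψ = +0.8365, q = Δφ/Δψ = 0.8200 → d_rh = R√(Δφ²+q²Δλ²) = 9212.5 km
Excess = (9212.5 − 8884.5) / 8884.5 = 328.0 / 8884.5 = 3.69% ≈ 3.7%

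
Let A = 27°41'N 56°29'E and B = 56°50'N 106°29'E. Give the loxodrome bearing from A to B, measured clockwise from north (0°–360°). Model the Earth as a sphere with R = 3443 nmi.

Δψ = ln[tan(π/4+φ₂/2)/tan(π/4+φ₁/2)] = +0.7082
Δλ = +0.8727 rad (taken the short way round)
course = atan2(Δλ, Δψ) = 50.94°

50.9°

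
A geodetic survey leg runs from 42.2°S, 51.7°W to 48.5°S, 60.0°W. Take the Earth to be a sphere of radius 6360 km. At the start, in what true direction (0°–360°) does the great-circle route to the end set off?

N = sin Δλ·cos φ₂ = -0.0957;  D = cos φ₁ sin φ₂ − sin φ₁ cos φ₂ cos Δλ = -0.1144
initial course = atan2(N, D) = 219.90°

219.9°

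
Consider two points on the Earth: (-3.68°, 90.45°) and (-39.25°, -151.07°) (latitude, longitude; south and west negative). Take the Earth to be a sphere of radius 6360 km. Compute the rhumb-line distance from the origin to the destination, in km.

Rhumb course C = atan2(Δλ, Δψ) with Δψ = ln[tan(π/4+φ₂/2)/tan(π/4+φ₁/2)] = -0.6816, Δλ = +2.0679 → C = 108.24°
d = R·|Δφ| / |cos C| = 6360·0.62081 / 0.31307 = 12612 km

12612 km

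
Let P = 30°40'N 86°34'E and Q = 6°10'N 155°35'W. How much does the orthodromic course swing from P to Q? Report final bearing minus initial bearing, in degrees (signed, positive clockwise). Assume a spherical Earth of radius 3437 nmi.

Initial bearing θ₁ = atan2(sin Δλ cos φ₂, cos φ₁ sin φ₂ − sin φ₁ cos φ₂ cos Δλ) = 69.46°
Final bearing θ₂ = (initial bearing from the destination back to the start) + 180° = 125.89°
Δθ = θ₂ − θ₁ = +56.4°

+56.4°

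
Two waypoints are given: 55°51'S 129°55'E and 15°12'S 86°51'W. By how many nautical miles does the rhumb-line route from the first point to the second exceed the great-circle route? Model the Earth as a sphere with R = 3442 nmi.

Great circle: cos σ = sin φ₁ sin φ₂ + cos φ₁ cos φ₂ cos Δλ,  σ = 1.7895 rad → d_gc = 6159.5 nmi
Rhumb line: Δψ = +0.9119, q = Δφ/Δψ = 0.7780, d_rh = R√(Δφ²+q²Δλ²) = 7125.9 nmi
Excess = 7125.9 − 6159.5 = 966.4 ≈ 966 nmi

966 nmi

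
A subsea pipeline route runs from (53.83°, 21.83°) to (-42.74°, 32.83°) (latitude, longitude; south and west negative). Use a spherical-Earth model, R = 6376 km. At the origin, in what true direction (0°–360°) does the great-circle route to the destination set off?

171.9°

N = sin Δλ·cos φ₂ = +0.1401;  D = cos φ₁ sin φ₂ − sin φ₁ cos φ₂ cos Δλ = -0.9825
initial course = atan2(N, D) = 171.88°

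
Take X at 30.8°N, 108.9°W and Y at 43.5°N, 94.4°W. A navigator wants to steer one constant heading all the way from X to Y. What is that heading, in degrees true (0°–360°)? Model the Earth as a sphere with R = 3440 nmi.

Meridional parts: M(φ₁)=+0.5655, M(φ₂)=+0.8448 → ΔM = +0.2793;  Δλ = +0.2531 rad
tan C = Δλ / ΔM = +0.9060 → C = 42.18°

42.2°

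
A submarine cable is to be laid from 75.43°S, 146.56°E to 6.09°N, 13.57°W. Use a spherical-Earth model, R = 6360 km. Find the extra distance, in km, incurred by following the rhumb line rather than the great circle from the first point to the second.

Great circle: cos σ = sin φ₁ sin φ₂ + cos φ₁ cos φ₂ cos Δλ,  σ = 1.9155 rad → d_gc = 12182.7 km
Rhumb line: Δψ = +2.1635, q = Δφ/Δψ = 0.6576, d_rh = R√(Δφ²+q²Δλ²) = 14782.6 km
Excess = 14782.6 − 12182.7 = 2599.9 ≈ 2600 km

2600 km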